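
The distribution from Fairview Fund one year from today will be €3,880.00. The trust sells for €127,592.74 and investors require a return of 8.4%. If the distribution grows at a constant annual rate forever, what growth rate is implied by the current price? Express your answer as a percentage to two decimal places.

5.36%

P = D₁/(r−g) ⇒ g = r − D₁/P = 0.084 − €3,880.00/€127,592.74 = 0.053591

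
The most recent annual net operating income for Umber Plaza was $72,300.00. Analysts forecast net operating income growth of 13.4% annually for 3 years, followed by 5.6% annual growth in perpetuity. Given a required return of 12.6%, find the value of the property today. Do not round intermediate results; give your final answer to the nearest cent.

$1334106.93

D_1 = 81988.20000
D_2 = 92974.61880
D_3 = 105433.21772
Terminal value at year 3: TV = D_3×(1+g_2)/(r−g_2) = 111337.47791/0.07 = 1590535.39874
P_0 = D_1/(1+r)^1 + D_2/(1+r)^2 + D_3/(1+r)^3 + TV/(1+r)^3
    = 72813.67673 + 73331.00303 + 73852.00483 + 1114110.24429 = 1334106.92888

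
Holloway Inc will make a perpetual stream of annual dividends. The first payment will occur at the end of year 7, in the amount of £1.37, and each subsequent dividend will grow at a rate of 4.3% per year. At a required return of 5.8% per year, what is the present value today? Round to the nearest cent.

£65.12

Value at end of year 6: C₁ / (r − g) = £1.37 / (0.058 − 0.043) = £91.3333
Discount to today: PV = £91.3333 / (1 + 0.058)^6 = £91.3333 / 1.402536 = £65.12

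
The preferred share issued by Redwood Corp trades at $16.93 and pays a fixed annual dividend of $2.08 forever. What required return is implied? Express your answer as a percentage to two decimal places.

12.29%

P = C/r ⇒ r = C/P = $2.08/$16.93 = 0.122859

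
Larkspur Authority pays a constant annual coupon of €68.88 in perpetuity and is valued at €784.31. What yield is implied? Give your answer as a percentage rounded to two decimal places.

8.78%

P = C/r ⇒ r = C/P = €68.88/€784.31 = 0.087822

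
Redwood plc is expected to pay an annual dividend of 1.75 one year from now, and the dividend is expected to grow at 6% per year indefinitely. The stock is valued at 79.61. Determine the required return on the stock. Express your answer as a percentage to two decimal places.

8.20%

P = D₁/(r − g) ⇒ r = D₁/P + g = 1.7500/79.61 + 0.06 = 0.021982 + 0.06 = 0.081982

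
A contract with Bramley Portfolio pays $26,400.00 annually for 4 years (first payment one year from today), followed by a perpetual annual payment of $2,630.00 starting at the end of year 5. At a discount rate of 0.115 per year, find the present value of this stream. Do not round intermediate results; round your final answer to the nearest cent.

PV of 4-year annuity: $26,400.00 × [1 − (1+0.115)^−4] / 0.115 = 81037.80430
Perpetuity value at year 4: $2,630.00 / 0.115 = 22869.56522
PV of perpetuity: 22869.56522 / (1+0.115)^4 = 14796.48093
Total PV = 81037.80430 + 14796.48093 = 95834.28523

$95834.29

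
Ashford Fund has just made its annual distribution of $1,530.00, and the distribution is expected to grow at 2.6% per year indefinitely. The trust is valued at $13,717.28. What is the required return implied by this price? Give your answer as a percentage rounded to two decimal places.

D₁ = $1,530.00 × 1.026 = $1,569.7800
P = D₁/(r − g) ⇒ r = D₁/P + g = $1,569.7800/$13,717.28 + 0.026 = 0.114438 + 0.026 = 0.140438

14.04%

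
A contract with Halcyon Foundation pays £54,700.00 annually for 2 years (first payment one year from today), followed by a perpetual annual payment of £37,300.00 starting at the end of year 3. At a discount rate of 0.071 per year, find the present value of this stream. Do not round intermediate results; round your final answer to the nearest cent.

£556768.08

PV of 2-year annuity: £54,700.00 × [1 − (1+0.071)^−2] / 0.071 = 98761.68332
Perpetuity value at year 2: £37,300.00 / 0.071 = 525352.11268
PV of perpetuity: 525352.11268 / (1+0.071)^2 = 458006.39443
Total PV = 98761.68332 + 458006.39443 = 556768.07775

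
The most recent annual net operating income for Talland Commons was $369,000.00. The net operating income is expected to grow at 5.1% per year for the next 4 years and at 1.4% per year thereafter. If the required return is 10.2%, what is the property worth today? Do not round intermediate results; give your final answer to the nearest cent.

D_1 = 387819.00000
D_2 = 407597.76900
D_3 = 428385.25522
D_4 = 450232.90324
Terminal value at year 4: TV = D_4×(1+g_2)/(r−g_2) = 456536.16388/0.088 = 5187910.95319
P_0 = D_1/(1+r)^1 + D_2/(1+r)^2 + D_3/(1+r)^3 + D_4/(1+r)^4 + TV/(1+r)^4
    = 351922.86751 + 335636.05604 + 320102.98993 + 305288.78622 + 3517759.42301 = 4830710.12271

$4830710.12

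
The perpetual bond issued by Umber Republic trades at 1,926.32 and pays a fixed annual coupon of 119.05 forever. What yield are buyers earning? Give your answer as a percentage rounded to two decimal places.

P = C/r ⇒ r = C/P = 119.05/1,926.32 = 0.061802

6.18%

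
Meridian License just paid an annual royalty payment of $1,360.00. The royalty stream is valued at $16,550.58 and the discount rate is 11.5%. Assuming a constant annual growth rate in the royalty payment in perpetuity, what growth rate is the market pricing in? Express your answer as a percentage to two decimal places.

P = D₀(1+g)/(r−g) ⇒ P(r−g) = D₀(1+g) ⇒ g(P+D₀) = P·r − D₀
g = (P·r − D₀)/(P + D₀) = ($16,550.58×0.115 − $1,360.00) / ($16,550.58 + $1,360.00) = 0.030335

3.03%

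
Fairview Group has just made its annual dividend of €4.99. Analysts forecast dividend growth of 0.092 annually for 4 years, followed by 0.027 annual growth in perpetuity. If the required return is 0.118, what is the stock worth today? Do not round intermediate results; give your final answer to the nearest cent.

€70.08

D_1 = 5.44908
D_2 = 5.95040
D_3 = 6.49783
D_4 = 7.09563
Terminal value at year 4: TV = D_4×(1+g_2)/(r−g_2) = 7.28721/0.091 = 80.07928
P_0 = D_1/(1+r)^1 + D_2/(1+r)^2 + D_3/(1+r)^3 + D_4/(1+r)^4 + TV/(1+r)^4
    = 4.87395 + 4.76061 + 4.64989 + 4.54176 + 51.25697 = 70.08318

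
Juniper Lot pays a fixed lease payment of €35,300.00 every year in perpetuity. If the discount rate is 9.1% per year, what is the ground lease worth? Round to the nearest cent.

Level perpetuity: PV = C / r = €35,300.00 / 0.091 = €387,912.09

€387912.09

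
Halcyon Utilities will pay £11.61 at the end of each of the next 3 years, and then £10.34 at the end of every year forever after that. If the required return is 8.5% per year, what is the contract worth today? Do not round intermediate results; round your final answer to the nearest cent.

£124.89

PV of 3-year annuity: £11.61 × [1 − (1+0.085)^−3] / 0.085 = 29.65220
Perpetuity value at year 3: £10.34 / 0.085 = 121.64706
PV of perpetuity: 121.64706 / (1+0.085)^3 = 95.23847
Total PV = 29.65220 + 95.23847 = 124.89067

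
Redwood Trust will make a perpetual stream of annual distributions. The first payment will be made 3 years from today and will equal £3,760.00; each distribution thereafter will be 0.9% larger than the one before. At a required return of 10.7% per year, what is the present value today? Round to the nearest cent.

£31308.81

Value at end of year 2: C₁ / (r − g) = £3,760.00 / (0.107 − 0.009) = £38,367.3469
Discount to today: PV = £38,367.3469 / (1 + 0.107)^2 = £38,367.3469 / 1.225449 = £31,308.81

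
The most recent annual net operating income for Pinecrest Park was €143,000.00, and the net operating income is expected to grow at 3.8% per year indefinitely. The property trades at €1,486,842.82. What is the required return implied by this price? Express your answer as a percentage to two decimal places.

13.78%

D₁ = €143,000.00 × 1.038 = €148,434.0000
P = D₁/(r − g) ⇒ r = D₁/P + g = €148,434.0000/€1,486,842.82 + 0.038 = 0.099832 + 0.038 = 0.137832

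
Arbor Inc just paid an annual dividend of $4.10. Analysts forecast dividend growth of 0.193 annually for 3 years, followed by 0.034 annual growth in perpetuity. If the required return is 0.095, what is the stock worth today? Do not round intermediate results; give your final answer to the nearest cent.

D_1 = 4.89130
D_2 = 5.83532
D_3 = 6.96154
Terminal value at year 3: TV = D_3×(1+g_2)/(r−g_2) = 7.19823/0.061 = 118.00377
P_0 = D_1/(1+r)^1 + D_2/(1+r)^2 + D_3/(1+r)^3 + TV/(1+r)^3
    = 4.46694 + 4.86672 + 5.30228 + 89.87803 = 104.51397

$104.51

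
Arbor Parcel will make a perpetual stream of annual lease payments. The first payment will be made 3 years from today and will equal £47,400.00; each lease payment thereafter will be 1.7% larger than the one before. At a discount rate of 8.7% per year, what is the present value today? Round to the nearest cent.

Value at end of year 2: C₁ / (r − g) = £47,400.00 / (0.087 − 0.017) = £677,142.8571
Discount to today: PV = £677,142.8571 / (1 + 0.087)^2 = £677,142.8571 / 1.181569 = £573,087.87

£573087.87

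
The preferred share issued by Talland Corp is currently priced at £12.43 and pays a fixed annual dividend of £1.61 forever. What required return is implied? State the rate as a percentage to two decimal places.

12.95%

P = C/r ⇒ r = C/P = £1.61/£12.43 = 0.129525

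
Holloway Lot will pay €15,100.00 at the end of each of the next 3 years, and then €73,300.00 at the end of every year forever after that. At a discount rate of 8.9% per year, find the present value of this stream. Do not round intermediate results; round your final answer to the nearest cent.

PV of 3-year annuity: €15,100.00 × [1 − (1+0.089)^−3] / 0.089 = 38290.77320
Perpetuity value at year 3: €73,300.00 / 0.089 = 823595.50562
PV of perpetuity: 823595.50562 / (1+0.089)^3 = 637720.42775
Total PV = 38290.77320 + 637720.42775 = 676011.20095

€676011.20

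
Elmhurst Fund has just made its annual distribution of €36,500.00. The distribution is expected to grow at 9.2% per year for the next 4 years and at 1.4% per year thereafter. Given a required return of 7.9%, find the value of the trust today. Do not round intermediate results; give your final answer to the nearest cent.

€747791.77

D_1 = 39858.00000
D_2 = 43524.93600
D_3 = 47529.23011
D_4 = 51901.91928
Terminal value at year 4: TV = D_4×(1+g_2)/(r−g_2) = 52628.54615/0.065 = 809669.94080
P_0 = D_1/(1+r)^1 + D_2/(1+r)^2 + D_3/(1+r)^3 + D_4/(1+r)^4 + TV/(1+r)^4
    = 36939.75904 + 37384.81637 + 37835.23585 + 38291.08206 + 597340.88019 = 747791.77351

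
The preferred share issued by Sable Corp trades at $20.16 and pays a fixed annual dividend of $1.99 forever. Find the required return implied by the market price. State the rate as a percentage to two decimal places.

P = C/r ⇒ r = C/P = $1.99/$20.16 = 0.098710

9.87%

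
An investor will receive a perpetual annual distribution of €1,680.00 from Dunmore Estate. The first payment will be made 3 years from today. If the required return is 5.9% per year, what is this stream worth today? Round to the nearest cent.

€25390.15

Value at end of year 2: C / r = €1,680.00 / 0.059 = €28,474.5763
Discount to today: PV = €28,474.5763 / (1 + 0.059)^2 = €28,474.5763 / 1.121481 = €25,390.15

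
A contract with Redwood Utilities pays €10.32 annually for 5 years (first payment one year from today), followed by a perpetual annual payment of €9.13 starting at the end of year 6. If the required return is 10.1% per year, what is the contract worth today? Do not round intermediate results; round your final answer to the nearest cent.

PV of 5-year annuity: €10.32 × [1 − (1+0.101)^−5] / 0.101 = 39.02118
Perpetuity value at year 5: €9.13 / 0.101 = 90.39604
PV of perpetuity: 90.39604 / (1+0.101)^5 = 55.87439
Total PV = 39.02118 + 55.87439 = 94.89558

€94.90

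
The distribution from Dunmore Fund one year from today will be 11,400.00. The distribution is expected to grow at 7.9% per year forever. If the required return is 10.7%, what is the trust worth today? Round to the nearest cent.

Growing perpetuity: P = D₁ / (r − g) = 11,400.0000 / (0.107 − 0.079) = 407,142.86

407142.86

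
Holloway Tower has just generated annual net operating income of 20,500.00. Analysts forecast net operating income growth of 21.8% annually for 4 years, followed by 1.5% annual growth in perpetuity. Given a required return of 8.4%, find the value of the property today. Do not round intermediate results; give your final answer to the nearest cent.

D_1 = 24969.00000
D_2 = 30412.24200
D_3 = 37042.11076
D_4 = 45117.29090
Terminal value at year 4: TV = D_4×(1+g_2)/(r−g_2) = 45794.05026/0.069 = 663681.88789
P_0 = D_1/(1+r)^1 + D_2/(1+r)^2 + D_3/(1+r)^3 + D_4/(1+r)^4 + TV/(1+r)^4
    = 23034.13284 + 25881.52565 + 29080.90243 + 32675.77414 + 480665.37316 = 591337.70822

591337.71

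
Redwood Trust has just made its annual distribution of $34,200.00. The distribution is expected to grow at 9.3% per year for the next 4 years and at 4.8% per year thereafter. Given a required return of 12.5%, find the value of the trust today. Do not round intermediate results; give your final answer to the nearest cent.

$542076.48

D_1 = 37380.60000
D_2 = 40856.99580
D_3 = 44656.69641
D_4 = 48809.76918
Terminal value at year 4: TV = D_4×(1+g_2)/(r−g_2) = 51152.63810/0.077 = 664319.97527
P_0 = D_1/(1+r)^1 + D_2/(1+r)^2 + D_3/(1+r)^3 + D_4/(1+r)^4 + TV/(1+r)^4
    = 33227.20000 + 32282.07076 + 31363.82519 + 30471.69860 + 414731.69009 = 542076.48464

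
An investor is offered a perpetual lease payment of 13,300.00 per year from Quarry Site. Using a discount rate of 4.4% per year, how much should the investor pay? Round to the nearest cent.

Level perpetuity: PV = C / r = 13,300.00 / 0.044 = 302,272.73

302272.73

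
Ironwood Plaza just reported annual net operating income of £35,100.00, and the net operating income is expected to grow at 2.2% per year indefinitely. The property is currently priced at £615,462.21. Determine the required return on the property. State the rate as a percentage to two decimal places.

8.03%

D₁ = £35,100.00 × 1.022 = £35,872.2000
P = D₁/(r − g) ⇒ r = D₁/P + g = £35,872.2000/£615,462.21 + 0.022 = 0.058285 + 0.022 = 0.080285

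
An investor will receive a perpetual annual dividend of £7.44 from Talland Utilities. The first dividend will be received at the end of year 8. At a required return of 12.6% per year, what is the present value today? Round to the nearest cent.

£25.73

Value at end of year 7: C / r = £7.44 / 0.126 = £59.0476
Discount to today: PV = £59.0476 / (1 + 0.126)^7 = £59.0476 / 2.294926 = £25.73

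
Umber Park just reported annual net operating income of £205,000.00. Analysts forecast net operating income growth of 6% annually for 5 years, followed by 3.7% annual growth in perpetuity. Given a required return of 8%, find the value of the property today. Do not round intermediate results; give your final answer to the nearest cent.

£5472159.82

D_1 = 217300.00000
D_2 = 230338.00000
D_3 = 244158.28000
D_4 = 258807.77680
D_5 = 274336.24341
Terminal value at year 5: TV = D_5×(1+g_2)/(r−g_2) = 284486.68441/0.043 = 6615969.40498
P_0 = D_1/(1+r)^1 + D_2/(1+r)^2 + D_3/(1+r)^3 + D_4/(1+r)^4 + D_5/(1+r)^5 + TV/(1+r)^5
    = 201203.70370 + 197477.70919 + 193820.71458 + 190231.44208 + 186708.63760 + 4502717.60912 = 5472159.81627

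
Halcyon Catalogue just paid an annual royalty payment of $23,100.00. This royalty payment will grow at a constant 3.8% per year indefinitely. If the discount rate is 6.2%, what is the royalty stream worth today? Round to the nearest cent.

$999075.00

D₁ = D₀ × (1 + g) = $23,100.00 × 1.038 = $23,977.8000
Growing perpetuity: P = D₁ / (r − g) = $23,977.8000 / (0.062 − 0.038) = $999,075.00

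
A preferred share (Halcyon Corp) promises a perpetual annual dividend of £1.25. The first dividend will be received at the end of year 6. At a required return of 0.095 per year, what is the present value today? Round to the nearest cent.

£8.36

Value at end of year 5: C / r = £1.25 / 0.095 = £13.1579
Discount to today: PV = £13.1579 / (1 + 0.095)^5 = £13.1579 / 1.574239 = £8.36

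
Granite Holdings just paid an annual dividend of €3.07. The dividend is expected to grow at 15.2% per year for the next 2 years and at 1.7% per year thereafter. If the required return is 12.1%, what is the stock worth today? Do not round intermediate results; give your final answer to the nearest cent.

€38.10

D_1 = 3.53664
D_2 = 4.07421
Terminal value at year 2: TV = D_2×(1+g_2)/(r−g_2) = 4.14347/0.104 = 39.84107
P_0 = D_1/(1+r)^1 + D_2/(1+r)^2 + TV/(1+r)^2
    = 3.15490 + 3.24214 + 31.70441 = 38.10145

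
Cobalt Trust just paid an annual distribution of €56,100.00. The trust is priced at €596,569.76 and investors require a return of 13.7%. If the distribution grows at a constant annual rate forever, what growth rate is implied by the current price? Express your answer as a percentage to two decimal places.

P = D₀(1+g)/(r−g) ⇒ P(r−g) = D₀(1+g) ⇒ g(P+D₀) = P·r − D₀
g = (P·r − D₀)/(P + D₀) = (€596,569.76×0.137 − €56,100.00) / (€596,569.76 + €56,100.00) = 0.039270

3.93%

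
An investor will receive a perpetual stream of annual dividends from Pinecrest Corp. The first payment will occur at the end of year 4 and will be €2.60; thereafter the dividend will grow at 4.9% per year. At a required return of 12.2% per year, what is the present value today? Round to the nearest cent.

€25.22

Value at end of year 3: C₁ / (r − g) = €2.60 / (0.122 − 0.049) = €35.6164
Discount to today: PV = €35.6164 / (1 + 0.122)^3 = €35.6164 / 1.412468 = €25.22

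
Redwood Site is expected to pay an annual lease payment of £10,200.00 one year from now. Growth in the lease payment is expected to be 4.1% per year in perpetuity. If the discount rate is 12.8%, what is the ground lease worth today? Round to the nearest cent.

£117241.38

Growing perpetuity: P = D₁ / (r − g) = £10,200.0000 / (0.128 − 0.041) = £117,241.38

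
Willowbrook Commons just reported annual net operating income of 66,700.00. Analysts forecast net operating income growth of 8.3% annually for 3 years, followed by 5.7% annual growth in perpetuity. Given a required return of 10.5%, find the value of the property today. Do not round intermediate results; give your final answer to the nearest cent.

1575033.46

D_1 = 72236.10000
D_2 = 78231.69630
D_3 = 84724.92709
Terminal value at year 3: TV = D_3×(1+g_2)/(r−g_2) = 89554.24794/0.048 = 1865713.49869
P_0 = D_1/(1+r)^1 + D_2/(1+r)^2 + D_3/(1+r)^3 + TV/(1+r)^3
    = 65372.03620 + 64070.51150 + 62794.89950 + 1382796.01614 = 1575033.46334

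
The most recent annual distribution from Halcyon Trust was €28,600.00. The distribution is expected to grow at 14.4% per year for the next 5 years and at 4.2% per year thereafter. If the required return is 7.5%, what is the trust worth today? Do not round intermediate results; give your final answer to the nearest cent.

D_1 = 32718.40000
D_2 = 37429.84960
D_3 = 42819.74794
D_4 = 48985.79165
D_5 = 56039.74564
Terminal value at year 5: TV = D_5×(1+g_2)/(r−g_2) = 58393.41496/0.033 = 1769497.42304
P_0 = D_1/(1+r)^1 + D_2/(1+r)^2 + D_3/(1+r)^3 + D_4/(1+r)^4 + D_5/(1+r)^5 + TV/(1+r)^5
    = 30435.72093 + 32389.26953 + 34468.20869 + 36680.58674 + 39034.96858 + 1232558.70494 = 1405567.45940

€1405567.46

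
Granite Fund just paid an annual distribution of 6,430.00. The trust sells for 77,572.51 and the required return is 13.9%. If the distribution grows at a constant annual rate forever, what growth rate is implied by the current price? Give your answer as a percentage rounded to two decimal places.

P = D₀(1+g)/(r−g) ⇒ P(r−g) = D₀(1+g) ⇒ g(P+D₀) = P·r − D₀
g = (P·r − D₀)/(P + D₀) = (77,572.51×0.139 − 6,430.00) / (77,572.51 + 6,430.00) = 0.051815

5.18%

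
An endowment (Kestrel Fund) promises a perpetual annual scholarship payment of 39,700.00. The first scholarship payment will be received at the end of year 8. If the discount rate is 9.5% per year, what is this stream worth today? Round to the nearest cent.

Value at end of year 7: C / r = 39,700.00 / 0.095 = 417,894.7368
Discount to today: PV = 417,894.7368 / (1 + 0.095)^7 = 417,894.7368 / 1.887552 = 221,395.13

221395.13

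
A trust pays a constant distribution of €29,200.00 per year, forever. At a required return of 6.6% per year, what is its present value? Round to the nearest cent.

Level perpetuity: PV = C / r = €29,200.00 / 0.066 = €442,424.24

€442424.24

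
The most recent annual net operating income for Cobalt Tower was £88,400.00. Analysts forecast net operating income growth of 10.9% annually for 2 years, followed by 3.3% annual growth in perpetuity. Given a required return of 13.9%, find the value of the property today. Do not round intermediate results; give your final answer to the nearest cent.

£986575.89

D_1 = 98035.60000
D_2 = 108721.48040
Terminal value at year 2: TV = D_2×(1+g_2)/(r−g_2) = 112309.28925/0.106 = 1059521.59673
P_0 = D_1/(1+r)^1 + D_2/(1+r)^2 + TV/(1+r)^2
    = 86071.64179 + 83804.60996 + 816699.64236 = 986575.89411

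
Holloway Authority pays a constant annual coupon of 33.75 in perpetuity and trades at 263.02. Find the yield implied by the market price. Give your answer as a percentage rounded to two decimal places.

12.83%

P = C/r ⇒ r = C/P = 33.75/263.02 = 0.128317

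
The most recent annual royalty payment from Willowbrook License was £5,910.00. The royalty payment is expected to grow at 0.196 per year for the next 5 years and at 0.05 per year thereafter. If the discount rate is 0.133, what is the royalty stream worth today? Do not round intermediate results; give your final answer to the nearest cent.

D_1 = 7068.36000
D_2 = 8453.75856
D_3 = 10110.69524
D_4 = 12092.39150
D_5 = 14462.50024
Terminal value at year 5: TV = D_5×(1+g_2)/(r−g_2) = 15185.62525/0.083 = 182959.34038
P_0 = D_1/(1+r)^1 + D_2/(1+r)^2 + D_3/(1+r)^3 + D_4/(1+r)^4 + D_5/(1+r)^5 + TV/(1+r)^5
    = 6238.62312 + 6585.51920 + 6951.70430 + 7338.25096 + 7746.29139 + 97995.25256 = 132855.64153

£132855.64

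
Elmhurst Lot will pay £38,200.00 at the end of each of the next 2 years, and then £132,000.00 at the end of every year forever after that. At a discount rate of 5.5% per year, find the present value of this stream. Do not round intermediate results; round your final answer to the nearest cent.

£2226815.21

PV of 2-year annuity: £38,200.00 × [1 − (1+0.055)^−2] / 0.055 = 70529.41309
Perpetuity value at year 2: £132,000.00 / 0.055 = 2400000.00000
PV of perpetuity: 2400000.00000 / (1+0.055)^2 = 2156285.79771
Total PV = 70529.41309 + 2156285.79771 = 2226815.21080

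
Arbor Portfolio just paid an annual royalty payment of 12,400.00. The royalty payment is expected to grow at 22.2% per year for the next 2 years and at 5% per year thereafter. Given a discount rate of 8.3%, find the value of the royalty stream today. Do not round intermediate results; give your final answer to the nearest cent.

D_1 = 15152.80000
D_2 = 18516.72160
Terminal value at year 2: TV = D_2×(1+g_2)/(r−g_2) = 19442.55768/0.033 = 589168.41455
P_0 = D_1/(1+r)^1 + D_2/(1+r)^2 + TV/(1+r)^2
    = 13991.50508 + 15787.27535 + 502322.39755 = 532101.17798

532101.18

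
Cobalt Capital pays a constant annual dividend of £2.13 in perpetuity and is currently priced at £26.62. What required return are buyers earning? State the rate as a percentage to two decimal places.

8.00%

P = C/r ⇒ r = C/P = £2.13/£26.62 = 0.080015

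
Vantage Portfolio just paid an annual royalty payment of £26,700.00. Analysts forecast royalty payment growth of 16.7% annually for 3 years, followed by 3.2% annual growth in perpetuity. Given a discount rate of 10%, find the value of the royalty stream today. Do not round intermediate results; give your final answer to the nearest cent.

D_1 = 31158.90000
D_2 = 36362.43630
D_3 = 42434.96316
Terminal value at year 3: TV = D_3×(1+g_2)/(r−g_2) = 43792.88198/0.068 = 644012.97034
P_0 = D_1/(1+r)^1 + D_2/(1+r)^2 + D_3/(1+r)^3 + TV/(1+r)^3
    = 28326.27273 + 30051.60025 + 31882.01590 + 483856.47659 = 574116.36547

£574116.37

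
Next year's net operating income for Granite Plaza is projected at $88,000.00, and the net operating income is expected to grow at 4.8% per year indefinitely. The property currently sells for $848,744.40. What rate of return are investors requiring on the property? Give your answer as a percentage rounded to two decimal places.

P = D₁/(r − g) ⇒ r = D₁/P + g = $88,000.0000/$848,744.40 + 0.048 = 0.103683 + 0.048 = 0.151683

15.17%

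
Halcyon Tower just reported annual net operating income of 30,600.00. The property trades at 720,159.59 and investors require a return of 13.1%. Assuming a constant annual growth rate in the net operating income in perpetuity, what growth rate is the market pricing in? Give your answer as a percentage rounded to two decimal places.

8.49%

P = D₀(1+g)/(r−g) ⇒ P(r−g) = D₀(1+g) ⇒ g(P+D₀) = P·r − D₀
g = (P·r − D₀)/(P + D₀) = (720,159.59×0.131 − 30,600.00) / (720,159.59 + 30,600.00) = 0.084902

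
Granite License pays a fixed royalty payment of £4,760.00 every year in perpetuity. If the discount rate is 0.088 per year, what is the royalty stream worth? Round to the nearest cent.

Level perpetuity: PV = C / r = £4,760.00 / 0.088 = £54,090.91

£54090.91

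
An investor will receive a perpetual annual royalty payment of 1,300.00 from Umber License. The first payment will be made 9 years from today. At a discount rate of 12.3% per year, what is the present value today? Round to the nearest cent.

4178.31

Value at end of year 8: C / r = 1,300.00 / 0.123 = 10,569.1057
Discount to today: PV = 10,569.1057 / (1 + 0.123)^8 = 10,569.1057 / 2.529520 = 4,178.31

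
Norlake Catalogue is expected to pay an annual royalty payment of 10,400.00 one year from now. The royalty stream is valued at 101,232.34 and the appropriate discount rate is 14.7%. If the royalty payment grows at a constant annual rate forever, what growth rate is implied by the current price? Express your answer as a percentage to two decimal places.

P = D₁/(r−g) ⇒ g = r − D₁/P = 0.147 − 10,400.00/101,232.34 = 0.044266

4.43%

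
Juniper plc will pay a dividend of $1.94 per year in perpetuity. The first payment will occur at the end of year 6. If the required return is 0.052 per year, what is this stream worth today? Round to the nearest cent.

Value at end of year 5: C / r = $1.94 / 0.052 = $37.3077
Discount to today: PV = $37.3077 / (1 + 0.052)^5 = $37.3077 / 1.288483 = $28.95

$28.95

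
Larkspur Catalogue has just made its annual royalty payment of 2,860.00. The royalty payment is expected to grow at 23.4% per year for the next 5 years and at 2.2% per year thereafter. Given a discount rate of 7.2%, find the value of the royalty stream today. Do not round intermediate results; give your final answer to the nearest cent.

D_1 = 3529.24000
D_2 = 4355.08216
D_3 = 5374.17139
D_4 = 6631.72749
D_5 = 8183.55172
Terminal value at year 5: TV = D_5×(1+g_2)/(r−g_2) = 8363.58986/0.05 = 167271.79720
P_0 = D_1/(1+r)^1 + D_2/(1+r)^2 + D_3/(1+r)^3 + D_4/(1+r)^4 + D_5/(1+r)^5 + TV/(1+r)^5
    = 3292.20149 + 3789.71702 + 4362.41679 + 5021.66261 + 5780.53327 + 118154.09996 = 140400.63114

140400.63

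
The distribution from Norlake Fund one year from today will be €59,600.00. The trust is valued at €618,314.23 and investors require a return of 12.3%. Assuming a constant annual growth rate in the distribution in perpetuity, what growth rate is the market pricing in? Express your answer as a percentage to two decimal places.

2.66%

P = D₁/(r−g) ⇒ g = r − D₁/P = 0.123 − €59,600.00/€618,314.23 = 0.026609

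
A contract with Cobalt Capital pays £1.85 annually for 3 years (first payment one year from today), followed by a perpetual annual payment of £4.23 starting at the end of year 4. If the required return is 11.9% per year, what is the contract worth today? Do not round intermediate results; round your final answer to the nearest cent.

PV of 3-year annuity: £1.85 × [1 − (1+0.119)^−3] / 0.119 = 4.45103
Perpetuity value at year 3: £4.23 / 0.119 = 35.54622
PV of perpetuity: 35.54622 / (1+0.119)^3 = 25.36899
Total PV = 4.45103 + 25.36899 = 29.82002

£29.82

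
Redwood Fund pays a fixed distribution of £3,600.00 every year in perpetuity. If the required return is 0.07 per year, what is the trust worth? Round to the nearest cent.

Level perpetuity: PV = C / r = £3,600.00 / 0.07 = £51,428.57

£51428.57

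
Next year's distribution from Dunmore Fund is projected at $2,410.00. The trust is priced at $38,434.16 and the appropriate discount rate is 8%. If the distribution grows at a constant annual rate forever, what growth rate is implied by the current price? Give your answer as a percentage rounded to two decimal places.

P = D₁/(r−g) ⇒ g = r − D₁/P = 0.08 − $2,410.00/$38,434.16 = 0.017295

1.73%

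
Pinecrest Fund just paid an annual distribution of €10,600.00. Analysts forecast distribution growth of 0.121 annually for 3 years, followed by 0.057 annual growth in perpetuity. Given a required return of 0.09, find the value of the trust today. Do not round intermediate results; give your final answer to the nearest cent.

D_1 = 11882.60000
D_2 = 13320.39460
D_3 = 14932.16235
Terminal value at year 3: TV = D_3×(1+g_2)/(r−g_2) = 15783.29560/0.033 = 478281.68486
P_0 = D_1/(1+r)^1 + D_2/(1+r)^2 + D_3/(1+r)^3 + TV/(1+r)^3
    = 10901.46789 + 11211.50964 + 11530.36909 + 369321.21586 = 402964.56248

€402964.56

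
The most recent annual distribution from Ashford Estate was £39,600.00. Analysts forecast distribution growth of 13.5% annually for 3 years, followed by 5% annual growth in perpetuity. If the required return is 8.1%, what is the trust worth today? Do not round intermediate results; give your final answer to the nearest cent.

£1683575.24

D_1 = 44946.00000
D_2 = 51013.71000
D_3 = 57900.56085
Terminal value at year 3: TV = D_3×(1+g_2)/(r−g_2) = 60795.58889/0.031 = 1961148.02879
P_0 = D_1/(1+r)^1 + D_2/(1+r)^2 + D_3/(1+r)^3 + TV/(1+r)^3
    = 41578.16836 + 43655.15365 + 45835.89213 + 1552506.02363 = 1683575.23777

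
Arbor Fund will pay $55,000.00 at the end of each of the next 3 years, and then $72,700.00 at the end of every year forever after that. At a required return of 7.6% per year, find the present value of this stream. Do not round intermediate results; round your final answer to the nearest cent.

PV of 3-year annuity: $55,000.00 × [1 − (1+0.076)^−3] / 0.076 = 142769.62179
Perpetuity value at year 3: $72,700.00 / 0.076 = 956578.94737
PV of perpetuity: 956578.94737 / (1+0.076)^3 = 767863.46548
Total PV = 142769.62179 + 767863.46548 = 910633.08727

$910633.09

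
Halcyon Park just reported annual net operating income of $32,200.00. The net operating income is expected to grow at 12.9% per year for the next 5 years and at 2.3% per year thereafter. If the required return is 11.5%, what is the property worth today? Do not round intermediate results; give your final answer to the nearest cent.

$548267.15

D_1 = 36353.80000
D_2 = 41043.44020
D_3 = 46338.04399
D_4 = 52315.65166
D_5 = 59064.37072
Terminal value at year 5: TV = D_5×(1+g_2)/(r−g_2) = 60422.85125/0.092 = 656770.12229
P_0 = D_1/(1+r)^1 + D_2/(1+r)^2 + D_3/(1+r)^3 + D_4/(1+r)^4 + D_5/(1+r)^5 + TV/(1+r)^5
    = 32604.30493 + 33013.68634 + 33428.20796 + 33847.93434 + 34272.93083 + 381100.08950 = 548267.15390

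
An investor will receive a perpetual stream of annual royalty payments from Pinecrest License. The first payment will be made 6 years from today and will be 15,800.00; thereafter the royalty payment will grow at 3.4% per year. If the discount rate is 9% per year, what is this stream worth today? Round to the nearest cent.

183373.50

Value at end of year 5: C₁ / (r − g) = 15,800.00 / (0.09 − 0.034) = 282,142.8571
Discount to today: PV = 282,142.8571 / (1 + 0.09)^5 = 282,142.8571 / 1.538624 = 183,373.50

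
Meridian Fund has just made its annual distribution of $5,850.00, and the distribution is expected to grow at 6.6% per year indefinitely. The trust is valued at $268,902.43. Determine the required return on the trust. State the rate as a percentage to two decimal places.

8.92%

D₁ = $5,850.00 × 1.066 = $6,236.1000
P = D₁/(r − g) ⇒ r = D₁/P + g = $6,236.1000/$268,902.43 + 0.066 = 0.023191 + 0.066 = 0.089191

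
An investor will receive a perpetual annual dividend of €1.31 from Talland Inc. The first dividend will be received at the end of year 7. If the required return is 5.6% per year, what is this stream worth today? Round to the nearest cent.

€16.87

Value at end of year 6: C / r = €1.31 / 0.056 = €23.3929
Discount to today: PV = €23.3929 / (1 + 0.056)^6 = €23.3929 / 1.386703 = €16.87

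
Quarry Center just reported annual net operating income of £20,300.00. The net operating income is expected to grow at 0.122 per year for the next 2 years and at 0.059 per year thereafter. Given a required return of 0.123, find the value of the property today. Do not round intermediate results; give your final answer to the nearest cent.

D_1 = 22776.60000
D_2 = 25555.34520
Terminal value at year 2: TV = D_2×(1+g_2)/(r−g_2) = 27063.11057/0.064 = 422861.10261
P_0 = D_1/(1+r)^1 + D_2/(1+r)^2 + TV/(1+r)^2
    = 20281.92342 + 20263.86294 + 335303.60701 = 375849.39337

£375849.39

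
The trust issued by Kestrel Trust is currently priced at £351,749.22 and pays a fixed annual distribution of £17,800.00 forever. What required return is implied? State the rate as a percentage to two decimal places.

P = C/r ⇒ r = C/P = £17,800.00/£351,749.22 = 0.050604

5.06%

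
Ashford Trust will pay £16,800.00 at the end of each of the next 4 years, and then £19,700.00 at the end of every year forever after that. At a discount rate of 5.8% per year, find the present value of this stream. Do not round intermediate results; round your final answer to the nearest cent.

£329560.17

PV of 4-year annuity: £16,800.00 × [1 − (1+0.058)^−4] / 0.058 = 58481.36952
Perpetuity value at year 4: £19,700.00 / 0.058 = 339655.17241
PV of perpetuity: 339655.17241 / (1+0.058)^4 = 271078.80459
Total PV = 58481.36952 + 271078.80459 = 329560.17410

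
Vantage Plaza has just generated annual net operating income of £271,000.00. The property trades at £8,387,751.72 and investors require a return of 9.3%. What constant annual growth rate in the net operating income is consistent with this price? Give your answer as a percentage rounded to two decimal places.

P = D₀(1+g)/(r−g) ⇒ P(r−g) = D₀(1+g) ⇒ g(P+D₀) = P·r − D₀
g = (P·r − D₀)/(P + D₀) = (£8,387,751.72×0.093 − £271,000.00) / (£8,387,751.72 + £271,000.00) = 0.058791

5.88%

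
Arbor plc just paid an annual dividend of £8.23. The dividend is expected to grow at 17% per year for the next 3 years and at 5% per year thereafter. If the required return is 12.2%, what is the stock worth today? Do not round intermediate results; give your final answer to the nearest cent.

D_1 = 9.62910
D_2 = 11.26605
D_3 = 13.18127
Terminal value at year 3: TV = D_3×(1+g_2)/(r−g_2) = 13.84034/0.072 = 192.22693
P_0 = D_1/(1+r)^1 + D_2/(1+r)^2 + D_3/(1+r)^3 + TV/(1+r)^3
    = 8.58209 + 8.94923 + 9.33209 + 136.09296 = 162.95637

£162.96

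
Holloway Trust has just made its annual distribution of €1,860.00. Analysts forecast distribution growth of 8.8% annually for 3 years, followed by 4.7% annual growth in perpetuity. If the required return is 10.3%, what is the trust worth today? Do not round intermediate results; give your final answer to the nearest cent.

D_1 = 2023.68000
D_2 = 2201.76384
D_3 = 2395.51906
Terminal value at year 3: TV = D_3×(1+g_2)/(r−g_2) = 2508.10845/0.056 = 44787.65096
P_0 = D_1/(1+r)^1 + D_2/(1+r)^2 + D_3/(1+r)^3 + TV/(1+r)^3
    = 1834.70535 + 1809.75469 + 1785.14334 + 33375.80487 = 38805.40824

€38805.41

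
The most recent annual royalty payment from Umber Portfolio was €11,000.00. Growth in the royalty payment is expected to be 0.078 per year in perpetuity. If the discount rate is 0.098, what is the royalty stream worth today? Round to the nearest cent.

€592900.00

D₁ = D₀ × (1 + g) = €11,000.00 × 1.078 = €11,858.0000
Growing perpetuity: P = D₁ / (r − g) = €11,858.0000 / (0.098 − 0.078) = €592,900.00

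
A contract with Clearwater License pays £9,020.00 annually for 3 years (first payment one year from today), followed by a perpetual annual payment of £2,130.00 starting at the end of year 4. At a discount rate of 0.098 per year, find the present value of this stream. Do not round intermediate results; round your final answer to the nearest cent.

£38929.61

PV of 3-year annuity: £9,020.00 × [1 − (1+0.098)^−3] / 0.098 = 22510.62227
Perpetuity value at year 3: £2,130.00 / 0.098 = 21734.69388
PV of perpetuity: 21734.69388 / (1+0.098)^3 = 16418.99261
Total PV = 22510.62227 + 16418.99261 = 38929.61488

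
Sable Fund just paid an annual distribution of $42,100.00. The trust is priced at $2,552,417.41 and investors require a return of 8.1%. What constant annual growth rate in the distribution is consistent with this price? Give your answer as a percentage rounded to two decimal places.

6.35%

P = D₀(1+g)/(r−g) ⇒ P(r−g) = D₀(1+g) ⇒ g(P+D₀) = P·r − D₀
g = (P·r − D₀)/(P + D₀) = ($2,552,417.41×0.081 − $42,100.00) / ($2,552,417.41 + $42,100.00) = 0.063459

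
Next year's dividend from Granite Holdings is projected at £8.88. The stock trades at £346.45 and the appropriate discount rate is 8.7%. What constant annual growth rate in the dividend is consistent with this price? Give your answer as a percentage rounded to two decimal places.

P = D₁/(r−g) ⇒ g = r − D₁/P = 0.087 − £8.88/£346.45 = 0.061369

6.14%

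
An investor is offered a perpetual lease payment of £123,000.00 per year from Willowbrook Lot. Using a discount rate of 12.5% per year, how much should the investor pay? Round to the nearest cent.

£984000.00

Level perpetuity: PV = C / r = £123,000.00 / 0.125 = £984,000.00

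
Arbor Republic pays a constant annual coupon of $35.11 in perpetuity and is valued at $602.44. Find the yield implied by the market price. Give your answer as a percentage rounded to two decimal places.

P = C/r ⇒ r = C/P = $35.11/$602.44 = 0.058280

5.83%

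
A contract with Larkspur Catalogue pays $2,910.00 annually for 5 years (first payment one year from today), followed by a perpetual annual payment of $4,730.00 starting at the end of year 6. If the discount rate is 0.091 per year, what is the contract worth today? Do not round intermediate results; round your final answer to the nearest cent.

PV of 5-year annuity: $2,910.00 × [1 − (1+0.091)^−5] / 0.091 = 11289.57724
Perpetuity value at year 5: $4,730.00 / 0.091 = 51978.02198
PV of perpetuity: 51978.02198 / (1+0.091)^5 = 33627.60950
Total PV = 11289.57724 + 33627.60950 = 44917.18673

$44917.19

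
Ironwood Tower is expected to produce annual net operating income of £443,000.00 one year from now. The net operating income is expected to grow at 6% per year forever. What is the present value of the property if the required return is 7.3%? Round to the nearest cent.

£34076923.08

Growing perpetuity: P = D₁ / (r − g) = £443,000.0000 / (0.073 − 0.06) = £34,076,923.08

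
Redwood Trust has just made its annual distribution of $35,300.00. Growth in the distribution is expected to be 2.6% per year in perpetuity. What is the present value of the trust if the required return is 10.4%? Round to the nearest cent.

$464330.77

D₁ = D₀ × (1 + g) = $35,300.00 × 1.026 = $36,217.8000
Growing perpetuity: P = D₁ / (r − g) = $36,217.8000 / (0.104 − 0.026) = $464,330.77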